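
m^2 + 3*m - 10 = (m - 2)*(m + 5)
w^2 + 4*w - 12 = (w - 2)*(w + 6)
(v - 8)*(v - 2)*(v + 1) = v^3 - 9*v^2 + 6*v + 16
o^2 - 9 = (o - 3)*(o + 3)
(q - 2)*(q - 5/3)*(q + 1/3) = q^3 - 10*q^2/3 + 19*q/9 + 10/9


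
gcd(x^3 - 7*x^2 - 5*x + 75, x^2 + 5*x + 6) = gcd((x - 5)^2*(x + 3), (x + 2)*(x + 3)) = x + 3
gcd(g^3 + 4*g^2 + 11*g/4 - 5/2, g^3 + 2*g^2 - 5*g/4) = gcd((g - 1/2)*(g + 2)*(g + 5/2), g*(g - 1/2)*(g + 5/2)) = g^2 + 2*g - 5/4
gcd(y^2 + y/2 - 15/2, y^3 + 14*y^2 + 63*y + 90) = y + 3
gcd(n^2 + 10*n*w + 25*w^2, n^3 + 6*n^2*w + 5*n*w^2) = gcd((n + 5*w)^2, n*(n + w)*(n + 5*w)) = n + 5*w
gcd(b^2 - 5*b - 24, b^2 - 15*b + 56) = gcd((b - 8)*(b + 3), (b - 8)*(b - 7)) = b - 8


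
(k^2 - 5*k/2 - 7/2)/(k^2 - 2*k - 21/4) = 2*(k + 1)/(2*k + 3)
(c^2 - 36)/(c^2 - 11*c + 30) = (c + 6)/(c - 5)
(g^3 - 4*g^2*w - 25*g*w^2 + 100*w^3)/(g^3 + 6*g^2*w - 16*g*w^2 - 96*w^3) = (g^2 - 25*w^2)/(g^2 + 10*g*w + 24*w^2)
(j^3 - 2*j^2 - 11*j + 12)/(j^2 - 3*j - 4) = (j^2 + 2*j - 3)/(j + 1)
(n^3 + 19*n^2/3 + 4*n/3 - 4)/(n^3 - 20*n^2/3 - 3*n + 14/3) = (n + 6)/(n - 7)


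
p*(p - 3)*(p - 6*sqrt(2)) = p^3 - 6*sqrt(2)*p^2 - 3*p^2 + 18*sqrt(2)*p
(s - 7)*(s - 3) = s^2 - 10*s + 21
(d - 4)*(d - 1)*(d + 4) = d^3 - d^2 - 16*d + 16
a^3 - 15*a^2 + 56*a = a*(a - 8)*(a - 7)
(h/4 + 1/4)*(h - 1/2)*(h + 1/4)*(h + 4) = h^4/4 + 19*h^3/16 + 21*h^2/32 - 13*h/32 - 1/8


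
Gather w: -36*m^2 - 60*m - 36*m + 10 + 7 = -36*m^2 - 96*m + 17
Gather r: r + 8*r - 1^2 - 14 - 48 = 9*r - 63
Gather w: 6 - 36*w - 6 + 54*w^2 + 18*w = 54*w^2 - 18*w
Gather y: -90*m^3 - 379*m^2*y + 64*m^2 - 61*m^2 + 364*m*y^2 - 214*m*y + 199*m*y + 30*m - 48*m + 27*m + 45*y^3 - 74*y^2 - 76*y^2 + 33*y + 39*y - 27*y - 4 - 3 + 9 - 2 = -90*m^3 + 3*m^2 + 9*m + 45*y^3 + y^2*(364*m - 150) + y*(-379*m^2 - 15*m + 45)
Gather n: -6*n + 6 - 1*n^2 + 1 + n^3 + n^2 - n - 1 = n^3 - 7*n + 6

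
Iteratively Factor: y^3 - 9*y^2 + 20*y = (y - 4)*(y^2 - 5*y) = (y - 5)*(y - 4)*(y)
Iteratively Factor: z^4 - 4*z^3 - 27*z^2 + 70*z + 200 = (z + 4)*(z^3 - 8*z^2 + 5*z + 50) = (z - 5)*(z + 4)*(z^2 - 3*z - 10) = (z - 5)^2*(z + 4)*(z + 2)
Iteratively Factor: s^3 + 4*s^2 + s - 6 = (s - 1)*(s^2 + 5*s + 6) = (s - 1)*(s + 3)*(s + 2)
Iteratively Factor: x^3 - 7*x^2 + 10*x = (x - 2)*(x^2 - 5*x) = x*(x - 2)*(x - 5)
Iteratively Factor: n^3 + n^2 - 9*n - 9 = (n - 3)*(n^2 + 4*n + 3) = (n - 3)*(n + 3)*(n + 1)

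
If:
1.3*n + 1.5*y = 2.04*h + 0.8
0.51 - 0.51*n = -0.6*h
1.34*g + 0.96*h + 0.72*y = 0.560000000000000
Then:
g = -2.64199738634019*y - 0.283650870073595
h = 2.93778801843318*y + 0.97926267281106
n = 3.45622119815668*y + 2.15207373271889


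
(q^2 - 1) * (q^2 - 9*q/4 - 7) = q^4 - 9*q^3/4 - 8*q^2 + 9*q/4 + 7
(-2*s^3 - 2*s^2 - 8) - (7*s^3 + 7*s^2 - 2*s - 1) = -9*s^3 - 9*s^2 + 2*s - 7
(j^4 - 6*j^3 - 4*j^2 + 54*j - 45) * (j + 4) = j^5 - 2*j^4 - 28*j^3 + 38*j^2 + 171*j - 180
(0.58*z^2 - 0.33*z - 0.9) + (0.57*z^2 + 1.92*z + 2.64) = 1.15*z^2 + 1.59*z + 1.74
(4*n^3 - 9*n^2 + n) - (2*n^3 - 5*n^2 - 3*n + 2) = 2*n^3 - 4*n^2 + 4*n - 2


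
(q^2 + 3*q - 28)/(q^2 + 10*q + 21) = (q - 4)/(q + 3)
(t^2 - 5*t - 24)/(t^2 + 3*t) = (t - 8)/t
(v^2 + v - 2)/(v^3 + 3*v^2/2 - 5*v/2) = 2*(v + 2)/(v*(2*v + 5))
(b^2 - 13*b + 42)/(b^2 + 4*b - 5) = (b^2 - 13*b + 42)/(b^2 + 4*b - 5)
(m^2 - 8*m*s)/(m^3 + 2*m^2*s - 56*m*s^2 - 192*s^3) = m/(m^2 + 10*m*s + 24*s^2)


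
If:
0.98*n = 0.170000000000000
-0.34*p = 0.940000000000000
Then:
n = 0.17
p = -2.76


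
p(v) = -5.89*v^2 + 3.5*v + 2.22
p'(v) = 3.5 - 11.78*v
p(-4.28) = -120.66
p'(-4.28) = 53.92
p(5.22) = -140.00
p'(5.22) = -57.99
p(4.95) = -124.77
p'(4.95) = -54.81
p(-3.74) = -93.26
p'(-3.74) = 47.56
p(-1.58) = -18.01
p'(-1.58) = 22.11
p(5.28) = -143.50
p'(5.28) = -58.70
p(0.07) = 2.44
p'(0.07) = 2.68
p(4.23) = -88.36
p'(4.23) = -46.33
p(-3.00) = -61.29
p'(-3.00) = 38.84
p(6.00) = -188.82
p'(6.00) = -67.18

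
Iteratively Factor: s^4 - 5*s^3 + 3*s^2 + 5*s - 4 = (s - 4)*(s^3 - s^2 - s + 1) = (s - 4)*(s - 1)*(s^2 - 1) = (s - 4)*(s - 1)^2*(s + 1)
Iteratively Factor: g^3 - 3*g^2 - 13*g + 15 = (g + 3)*(g^2 - 6*g + 5) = (g - 5)*(g + 3)*(g - 1)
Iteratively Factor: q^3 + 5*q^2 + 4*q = (q + 1)*(q^2 + 4*q) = (q + 1)*(q + 4)*(q)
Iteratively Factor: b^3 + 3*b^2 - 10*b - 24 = (b - 3)*(b^2 + 6*b + 8) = (b - 3)*(b + 2)*(b + 4)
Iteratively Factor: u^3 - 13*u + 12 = (u - 3)*(u^2 + 3*u - 4) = (u - 3)*(u - 1)*(u + 4)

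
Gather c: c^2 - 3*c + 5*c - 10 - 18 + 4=c^2 + 2*c - 24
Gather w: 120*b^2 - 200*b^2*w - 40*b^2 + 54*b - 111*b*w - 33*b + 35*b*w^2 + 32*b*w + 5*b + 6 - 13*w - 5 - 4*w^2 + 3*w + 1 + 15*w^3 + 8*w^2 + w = 80*b^2 + 26*b + 15*w^3 + w^2*(35*b + 4) + w*(-200*b^2 - 79*b - 9) + 2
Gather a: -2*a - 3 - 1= -2*a - 4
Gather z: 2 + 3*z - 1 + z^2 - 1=z^2 + 3*z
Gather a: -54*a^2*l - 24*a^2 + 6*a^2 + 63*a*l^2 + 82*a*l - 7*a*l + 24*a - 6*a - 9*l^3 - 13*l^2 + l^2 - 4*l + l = a^2*(-54*l - 18) + a*(63*l^2 + 75*l + 18) - 9*l^3 - 12*l^2 - 3*l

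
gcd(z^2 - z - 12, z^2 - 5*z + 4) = z - 4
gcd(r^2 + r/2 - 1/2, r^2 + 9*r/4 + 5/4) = r + 1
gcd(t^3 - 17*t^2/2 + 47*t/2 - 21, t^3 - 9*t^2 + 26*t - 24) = t^2 - 5*t + 6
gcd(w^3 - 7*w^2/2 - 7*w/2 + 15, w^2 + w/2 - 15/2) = w - 5/2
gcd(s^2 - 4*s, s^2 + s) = s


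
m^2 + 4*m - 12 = (m - 2)*(m + 6)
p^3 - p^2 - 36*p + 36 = (p - 6)*(p - 1)*(p + 6)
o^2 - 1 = (o - 1)*(o + 1)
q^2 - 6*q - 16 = (q - 8)*(q + 2)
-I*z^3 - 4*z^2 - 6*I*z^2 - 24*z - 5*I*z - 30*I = (z + 6)*(z - 5*I)*(-I*z + 1)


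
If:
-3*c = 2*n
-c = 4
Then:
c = -4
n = 6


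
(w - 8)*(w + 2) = w^2 - 6*w - 16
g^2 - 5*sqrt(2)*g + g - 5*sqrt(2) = (g + 1)*(g - 5*sqrt(2))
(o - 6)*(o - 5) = o^2 - 11*o + 30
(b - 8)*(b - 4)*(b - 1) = b^3 - 13*b^2 + 44*b - 32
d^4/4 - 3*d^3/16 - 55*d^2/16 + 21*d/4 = d*(d/4 + 1)*(d - 3)*(d - 7/4)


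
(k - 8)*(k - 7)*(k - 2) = k^3 - 17*k^2 + 86*k - 112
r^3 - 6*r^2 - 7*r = r*(r - 7)*(r + 1)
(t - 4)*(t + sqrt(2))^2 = t^3 - 4*t^2 + 2*sqrt(2)*t^2 - 8*sqrt(2)*t + 2*t - 8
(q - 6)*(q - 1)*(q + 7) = q^3 - 43*q + 42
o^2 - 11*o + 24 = (o - 8)*(o - 3)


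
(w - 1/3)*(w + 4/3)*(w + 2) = w^3 + 3*w^2 + 14*w/9 - 8/9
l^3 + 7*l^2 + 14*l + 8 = (l + 1)*(l + 2)*(l + 4)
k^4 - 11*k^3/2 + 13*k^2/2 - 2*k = k*(k - 4)*(k - 1)*(k - 1/2)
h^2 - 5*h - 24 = (h - 8)*(h + 3)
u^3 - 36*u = u*(u - 6)*(u + 6)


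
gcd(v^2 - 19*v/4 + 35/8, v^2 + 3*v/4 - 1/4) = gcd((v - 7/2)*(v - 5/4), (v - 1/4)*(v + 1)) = 1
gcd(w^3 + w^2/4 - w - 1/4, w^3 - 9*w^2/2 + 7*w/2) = w - 1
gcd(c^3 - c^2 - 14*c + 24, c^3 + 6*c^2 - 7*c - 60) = c^2 + c - 12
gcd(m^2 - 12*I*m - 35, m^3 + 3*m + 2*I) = 1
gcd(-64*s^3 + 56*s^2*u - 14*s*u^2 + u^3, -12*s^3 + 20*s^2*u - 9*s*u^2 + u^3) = 2*s - u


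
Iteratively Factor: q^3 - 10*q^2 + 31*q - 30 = (q - 5)*(q^2 - 5*q + 6) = (q - 5)*(q - 3)*(q - 2)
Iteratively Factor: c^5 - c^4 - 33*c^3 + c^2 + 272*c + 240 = (c + 1)*(c^4 - 2*c^3 - 31*c^2 + 32*c + 240) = (c - 5)*(c + 1)*(c^3 + 3*c^2 - 16*c - 48) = (c - 5)*(c - 4)*(c + 1)*(c^2 + 7*c + 12) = (c - 5)*(c - 4)*(c + 1)*(c + 3)*(c + 4)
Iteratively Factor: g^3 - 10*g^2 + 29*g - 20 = (g - 4)*(g^2 - 6*g + 5) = (g - 4)*(g - 1)*(g - 5)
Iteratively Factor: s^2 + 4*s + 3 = (s + 1)*(s + 3)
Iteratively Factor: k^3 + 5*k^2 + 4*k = (k)*(k^2 + 5*k + 4) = k*(k + 1)*(k + 4)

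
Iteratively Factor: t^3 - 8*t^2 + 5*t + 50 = (t + 2)*(t^2 - 10*t + 25) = (t - 5)*(t + 2)*(t - 5)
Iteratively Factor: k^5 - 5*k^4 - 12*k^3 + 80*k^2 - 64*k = (k - 1)*(k^4 - 4*k^3 - 16*k^2 + 64*k) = (k - 1)*(k + 4)*(k^3 - 8*k^2 + 16*k) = k*(k - 1)*(k + 4)*(k^2 - 8*k + 16) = k*(k - 4)*(k - 1)*(k + 4)*(k - 4)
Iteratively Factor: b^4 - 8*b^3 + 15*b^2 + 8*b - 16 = (b - 1)*(b^3 - 7*b^2 + 8*b + 16) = (b - 1)*(b + 1)*(b^2 - 8*b + 16) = (b - 4)*(b - 1)*(b + 1)*(b - 4)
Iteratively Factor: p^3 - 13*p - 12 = (p - 4)*(p^2 + 4*p + 3) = (p - 4)*(p + 3)*(p + 1)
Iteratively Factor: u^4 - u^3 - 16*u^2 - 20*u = (u + 2)*(u^3 - 3*u^2 - 10*u) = (u - 5)*(u + 2)*(u^2 + 2*u) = (u - 5)*(u + 2)^2*(u)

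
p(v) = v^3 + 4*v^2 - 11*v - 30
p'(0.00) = -11.00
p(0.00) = -30.00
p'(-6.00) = 49.00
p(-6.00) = -36.00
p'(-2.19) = -14.13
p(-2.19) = 2.77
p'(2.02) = 17.40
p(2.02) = -27.66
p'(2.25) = 22.19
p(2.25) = -23.11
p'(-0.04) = -11.32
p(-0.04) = -29.55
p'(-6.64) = 68.15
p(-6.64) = -73.36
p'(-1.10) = -16.17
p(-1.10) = -14.39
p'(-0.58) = -14.63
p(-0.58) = -22.47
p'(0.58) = -5.35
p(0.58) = -34.84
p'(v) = 3*v^2 + 8*v - 11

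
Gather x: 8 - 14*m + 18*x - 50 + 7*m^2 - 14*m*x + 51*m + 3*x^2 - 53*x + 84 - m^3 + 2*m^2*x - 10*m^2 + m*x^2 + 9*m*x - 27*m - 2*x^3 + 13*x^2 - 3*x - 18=-m^3 - 3*m^2 + 10*m - 2*x^3 + x^2*(m + 16) + x*(2*m^2 - 5*m - 38) + 24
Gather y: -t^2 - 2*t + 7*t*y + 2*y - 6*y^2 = -t^2 - 2*t - 6*y^2 + y*(7*t + 2)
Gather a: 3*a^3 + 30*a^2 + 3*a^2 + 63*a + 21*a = 3*a^3 + 33*a^2 + 84*a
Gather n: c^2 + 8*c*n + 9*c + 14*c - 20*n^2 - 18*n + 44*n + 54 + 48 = c^2 + 23*c - 20*n^2 + n*(8*c + 26) + 102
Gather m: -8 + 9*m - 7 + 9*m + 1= 18*m - 14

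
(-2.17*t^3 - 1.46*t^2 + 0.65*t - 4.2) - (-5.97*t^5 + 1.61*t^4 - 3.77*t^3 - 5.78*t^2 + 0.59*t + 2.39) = 5.97*t^5 - 1.61*t^4 + 1.6*t^3 + 4.32*t^2 + 0.0600000000000001*t - 6.59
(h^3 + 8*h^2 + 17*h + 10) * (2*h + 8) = 2*h^4 + 24*h^3 + 98*h^2 + 156*h + 80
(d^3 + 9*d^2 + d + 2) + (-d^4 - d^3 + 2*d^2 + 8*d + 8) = -d^4 + 11*d^2 + 9*d + 10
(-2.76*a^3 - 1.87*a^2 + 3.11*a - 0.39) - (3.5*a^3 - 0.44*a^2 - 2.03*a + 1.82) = -6.26*a^3 - 1.43*a^2 + 5.14*a - 2.21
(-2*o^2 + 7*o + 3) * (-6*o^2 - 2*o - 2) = 12*o^4 - 38*o^3 - 28*o^2 - 20*o - 6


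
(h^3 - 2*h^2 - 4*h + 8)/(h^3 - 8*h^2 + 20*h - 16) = (h + 2)/(h - 4)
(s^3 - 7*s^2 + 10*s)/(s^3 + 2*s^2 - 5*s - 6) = s*(s - 5)/(s^2 + 4*s + 3)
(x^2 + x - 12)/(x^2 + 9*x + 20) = (x - 3)/(x + 5)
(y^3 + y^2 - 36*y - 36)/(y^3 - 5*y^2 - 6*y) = (y + 6)/y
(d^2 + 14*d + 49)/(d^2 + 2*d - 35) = (d + 7)/(d - 5)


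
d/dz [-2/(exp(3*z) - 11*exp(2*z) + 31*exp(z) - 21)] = (6*exp(2*z) - 44*exp(z) + 62)*exp(z)/(exp(3*z) - 11*exp(2*z) + 31*exp(z) - 21)^2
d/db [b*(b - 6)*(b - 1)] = 3*b^2 - 14*b + 6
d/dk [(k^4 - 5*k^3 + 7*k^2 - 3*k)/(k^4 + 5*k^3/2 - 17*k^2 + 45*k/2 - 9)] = 6*(5*k^2 - 12*k + 18)/(4*k^4 + 36*k^3 + 9*k^2 - 324*k + 324)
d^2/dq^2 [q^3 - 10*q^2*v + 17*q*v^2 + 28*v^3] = 6*q - 20*v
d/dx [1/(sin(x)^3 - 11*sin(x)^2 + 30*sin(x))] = (-3*cos(x) + 22/tan(x) - 30*cos(x)/sin(x)^2)/((sin(x) - 6)^2*(sin(x) - 5)^2)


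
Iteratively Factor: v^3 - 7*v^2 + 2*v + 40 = (v - 5)*(v^2 - 2*v - 8) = (v - 5)*(v - 4)*(v + 2)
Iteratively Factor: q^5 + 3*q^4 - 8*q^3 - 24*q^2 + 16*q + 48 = (q - 2)*(q^4 + 5*q^3 + 2*q^2 - 20*q - 24) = (q - 2)*(q + 2)*(q^3 + 3*q^2 - 4*q - 12) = (q - 2)*(q + 2)*(q + 3)*(q^2 - 4) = (q - 2)*(q + 2)^2*(q + 3)*(q - 2)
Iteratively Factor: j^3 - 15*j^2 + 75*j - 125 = (j - 5)*(j^2 - 10*j + 25) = (j - 5)^2*(j - 5)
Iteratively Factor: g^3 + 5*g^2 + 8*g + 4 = (g + 2)*(g^2 + 3*g + 2) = (g + 2)^2*(g + 1)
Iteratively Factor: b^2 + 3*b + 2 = (b + 2)*(b + 1)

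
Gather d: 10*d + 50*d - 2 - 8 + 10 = 60*d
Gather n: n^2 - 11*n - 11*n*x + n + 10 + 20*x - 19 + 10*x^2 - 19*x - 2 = n^2 + n*(-11*x - 10) + 10*x^2 + x - 11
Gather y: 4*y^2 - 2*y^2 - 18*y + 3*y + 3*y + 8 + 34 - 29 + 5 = 2*y^2 - 12*y + 18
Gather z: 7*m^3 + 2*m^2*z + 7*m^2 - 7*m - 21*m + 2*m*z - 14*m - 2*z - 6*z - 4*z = 7*m^3 + 7*m^2 - 42*m + z*(2*m^2 + 2*m - 12)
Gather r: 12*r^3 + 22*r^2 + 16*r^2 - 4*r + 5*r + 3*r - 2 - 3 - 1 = 12*r^3 + 38*r^2 + 4*r - 6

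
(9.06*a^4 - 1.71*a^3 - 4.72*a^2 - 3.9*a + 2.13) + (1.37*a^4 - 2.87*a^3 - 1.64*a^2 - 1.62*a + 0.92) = 10.43*a^4 - 4.58*a^3 - 6.36*a^2 - 5.52*a + 3.05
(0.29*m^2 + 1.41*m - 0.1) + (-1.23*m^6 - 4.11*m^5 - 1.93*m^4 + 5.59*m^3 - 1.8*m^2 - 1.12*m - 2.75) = -1.23*m^6 - 4.11*m^5 - 1.93*m^4 + 5.59*m^3 - 1.51*m^2 + 0.29*m - 2.85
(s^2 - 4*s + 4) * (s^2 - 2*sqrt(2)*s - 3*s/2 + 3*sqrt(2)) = s^4 - 11*s^3/2 - 2*sqrt(2)*s^3 + 10*s^2 + 11*sqrt(2)*s^2 - 20*sqrt(2)*s - 6*s + 12*sqrt(2)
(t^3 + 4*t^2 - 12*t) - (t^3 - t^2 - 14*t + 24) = 5*t^2 + 2*t - 24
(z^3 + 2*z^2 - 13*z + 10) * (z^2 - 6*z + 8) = z^5 - 4*z^4 - 17*z^3 + 104*z^2 - 164*z + 80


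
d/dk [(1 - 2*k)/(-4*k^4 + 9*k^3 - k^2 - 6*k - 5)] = (8*k^4 - 18*k^3 + 2*k^2 + 12*k - (2*k - 1)*(16*k^3 - 27*k^2 + 2*k + 6) + 10)/(4*k^4 - 9*k^3 + k^2 + 6*k + 5)^2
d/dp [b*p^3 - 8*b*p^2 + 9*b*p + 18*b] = b*(3*p^2 - 16*p + 9)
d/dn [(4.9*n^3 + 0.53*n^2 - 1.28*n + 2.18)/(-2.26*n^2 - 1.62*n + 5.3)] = (-11.074*n^4 - 15.876*n^3 + 74.1586*n^2 + 15.4716*n - 3.2524)/(5.1076*n^4 + 7.3224*n^3 - 21.3316*n^2 - 17.172*n + 28.09)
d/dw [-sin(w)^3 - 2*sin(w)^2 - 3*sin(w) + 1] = (-4*sin(w) + 3*cos(w)^2 - 6)*cos(w)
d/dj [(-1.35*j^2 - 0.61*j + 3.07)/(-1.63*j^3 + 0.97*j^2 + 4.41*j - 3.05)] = (-2.2005*j^4 - 1.9886*j^3 + 9.6505*j^2 + 2.2792*j - 11.6782)/(2.6569*j^6 - 3.1622*j^5 - 13.4357*j^4 + 18.4984*j^3 + 13.5311*j^2 - 26.901*j + 9.3025)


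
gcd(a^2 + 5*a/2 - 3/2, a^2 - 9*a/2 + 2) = a - 1/2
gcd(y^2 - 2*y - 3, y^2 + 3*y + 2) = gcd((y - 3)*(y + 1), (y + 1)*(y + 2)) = y + 1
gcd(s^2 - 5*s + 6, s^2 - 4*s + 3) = s - 3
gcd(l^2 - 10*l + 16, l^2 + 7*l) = 1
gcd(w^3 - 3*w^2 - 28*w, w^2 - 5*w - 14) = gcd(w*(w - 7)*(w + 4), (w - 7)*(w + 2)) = w - 7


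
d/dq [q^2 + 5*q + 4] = 2*q + 5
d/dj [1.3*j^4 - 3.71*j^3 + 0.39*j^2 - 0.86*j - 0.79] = 5.2*j^3 - 11.13*j^2 + 0.78*j - 0.86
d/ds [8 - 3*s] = -3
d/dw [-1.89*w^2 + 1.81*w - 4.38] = 1.81 - 3.78*w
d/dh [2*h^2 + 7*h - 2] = 4*h + 7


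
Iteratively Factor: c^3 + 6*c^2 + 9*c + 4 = (c + 4)*(c^2 + 2*c + 1) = (c + 1)*(c + 4)*(c + 1)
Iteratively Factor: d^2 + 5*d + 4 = (d + 1)*(d + 4)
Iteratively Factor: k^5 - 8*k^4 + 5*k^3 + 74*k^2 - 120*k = (k + 3)*(k^4 - 11*k^3 + 38*k^2 - 40*k) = (k - 4)*(k + 3)*(k^3 - 7*k^2 + 10*k) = k*(k - 4)*(k + 3)*(k^2 - 7*k + 10) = k*(k - 5)*(k - 4)*(k + 3)*(k - 2)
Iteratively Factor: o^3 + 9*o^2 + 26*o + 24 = (o + 2)*(o^2 + 7*o + 12) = (o + 2)*(o + 4)*(o + 3)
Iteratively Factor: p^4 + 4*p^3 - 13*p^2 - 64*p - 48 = (p + 3)*(p^3 + p^2 - 16*p - 16) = (p + 3)*(p + 4)*(p^2 - 3*p - 4) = (p - 4)*(p + 3)*(p + 4)*(p + 1)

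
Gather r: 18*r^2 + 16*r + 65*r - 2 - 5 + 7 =18*r^2 + 81*r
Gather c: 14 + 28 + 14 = 56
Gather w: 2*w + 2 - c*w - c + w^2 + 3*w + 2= -c + w^2 + w*(5 - c) + 4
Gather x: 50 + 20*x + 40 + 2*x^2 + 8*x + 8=2*x^2 + 28*x + 98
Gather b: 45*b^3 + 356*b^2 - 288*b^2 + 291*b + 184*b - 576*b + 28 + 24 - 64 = 45*b^3 + 68*b^2 - 101*b - 12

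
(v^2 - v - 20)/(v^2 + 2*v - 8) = (v - 5)/(v - 2)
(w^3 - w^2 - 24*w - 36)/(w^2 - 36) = (w^2 + 5*w + 6)/(w + 6)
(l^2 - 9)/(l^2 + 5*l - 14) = (l^2 - 9)/(l^2 + 5*l - 14)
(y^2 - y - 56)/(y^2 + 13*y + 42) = (y - 8)/(y + 6)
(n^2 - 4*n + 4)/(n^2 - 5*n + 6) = (n - 2)/(n - 3)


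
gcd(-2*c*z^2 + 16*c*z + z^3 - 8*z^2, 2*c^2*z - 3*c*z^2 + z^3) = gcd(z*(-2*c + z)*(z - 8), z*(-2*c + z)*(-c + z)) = -2*c*z + z^2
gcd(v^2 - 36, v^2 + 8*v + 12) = v + 6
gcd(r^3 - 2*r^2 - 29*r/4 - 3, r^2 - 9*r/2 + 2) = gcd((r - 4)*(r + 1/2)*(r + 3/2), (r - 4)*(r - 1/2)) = r - 4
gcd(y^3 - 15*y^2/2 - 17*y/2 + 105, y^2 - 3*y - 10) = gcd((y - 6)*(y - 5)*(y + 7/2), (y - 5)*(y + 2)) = y - 5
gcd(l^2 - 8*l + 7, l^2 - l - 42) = l - 7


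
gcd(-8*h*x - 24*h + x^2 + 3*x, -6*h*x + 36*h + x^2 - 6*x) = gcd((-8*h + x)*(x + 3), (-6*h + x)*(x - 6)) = 1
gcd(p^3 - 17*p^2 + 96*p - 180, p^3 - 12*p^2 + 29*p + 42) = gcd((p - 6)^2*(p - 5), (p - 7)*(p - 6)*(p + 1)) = p - 6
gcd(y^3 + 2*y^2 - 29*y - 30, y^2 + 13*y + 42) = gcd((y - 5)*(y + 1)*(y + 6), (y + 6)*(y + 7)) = y + 6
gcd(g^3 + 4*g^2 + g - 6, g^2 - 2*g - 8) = g + 2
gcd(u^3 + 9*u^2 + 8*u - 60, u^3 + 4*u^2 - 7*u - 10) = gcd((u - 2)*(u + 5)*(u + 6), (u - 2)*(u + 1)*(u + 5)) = u^2 + 3*u - 10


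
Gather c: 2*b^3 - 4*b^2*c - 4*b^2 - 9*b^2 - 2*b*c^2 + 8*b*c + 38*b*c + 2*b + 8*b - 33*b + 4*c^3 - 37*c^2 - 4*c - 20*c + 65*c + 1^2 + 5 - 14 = 2*b^3 - 13*b^2 - 23*b + 4*c^3 + c^2*(-2*b - 37) + c*(-4*b^2 + 46*b + 41) - 8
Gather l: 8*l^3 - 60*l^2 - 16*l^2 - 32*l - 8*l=8*l^3 - 76*l^2 - 40*l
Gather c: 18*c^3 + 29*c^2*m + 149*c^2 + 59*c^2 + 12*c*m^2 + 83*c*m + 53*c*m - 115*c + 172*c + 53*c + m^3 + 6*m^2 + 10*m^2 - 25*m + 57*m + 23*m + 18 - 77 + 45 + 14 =18*c^3 + c^2*(29*m + 208) + c*(12*m^2 + 136*m + 110) + m^3 + 16*m^2 + 55*m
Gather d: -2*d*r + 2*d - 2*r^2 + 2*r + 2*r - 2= d*(2 - 2*r) - 2*r^2 + 4*r - 2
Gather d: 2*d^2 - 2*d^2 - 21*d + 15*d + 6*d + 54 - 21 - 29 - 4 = 0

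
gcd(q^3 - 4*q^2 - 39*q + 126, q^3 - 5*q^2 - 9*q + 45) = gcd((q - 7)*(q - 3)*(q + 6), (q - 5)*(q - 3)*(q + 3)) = q - 3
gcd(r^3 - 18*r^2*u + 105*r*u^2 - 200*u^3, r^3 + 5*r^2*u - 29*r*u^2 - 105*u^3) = r - 5*u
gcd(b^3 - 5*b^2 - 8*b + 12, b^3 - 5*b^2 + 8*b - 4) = b - 1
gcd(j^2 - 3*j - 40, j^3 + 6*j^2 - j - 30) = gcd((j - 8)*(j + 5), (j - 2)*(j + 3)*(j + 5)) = j + 5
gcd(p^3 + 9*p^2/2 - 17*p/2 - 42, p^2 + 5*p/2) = 1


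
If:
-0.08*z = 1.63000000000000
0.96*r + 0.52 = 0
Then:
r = -0.54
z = -20.38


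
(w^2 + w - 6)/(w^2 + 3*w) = (w - 2)/w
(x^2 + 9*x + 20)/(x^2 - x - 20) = (x + 5)/(x - 5)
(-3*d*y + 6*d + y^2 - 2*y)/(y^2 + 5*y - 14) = (-3*d + y)/(y + 7)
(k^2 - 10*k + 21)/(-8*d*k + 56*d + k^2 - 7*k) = (3 - k)/(8*d - k)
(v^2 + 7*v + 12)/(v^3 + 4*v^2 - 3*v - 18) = (v + 4)/(v^2 + v - 6)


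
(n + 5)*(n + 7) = n^2 + 12*n + 35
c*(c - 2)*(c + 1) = c^3 - c^2 - 2*c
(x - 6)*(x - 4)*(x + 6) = x^3 - 4*x^2 - 36*x + 144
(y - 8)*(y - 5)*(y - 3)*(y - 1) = y^4 - 17*y^3 + 95*y^2 - 199*y + 120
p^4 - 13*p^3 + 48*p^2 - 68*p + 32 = (p - 8)*(p - 2)^2*(p - 1)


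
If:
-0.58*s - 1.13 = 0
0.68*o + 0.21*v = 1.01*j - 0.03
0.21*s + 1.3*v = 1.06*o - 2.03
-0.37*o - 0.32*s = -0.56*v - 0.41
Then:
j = -3.49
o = -3.87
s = -1.95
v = -4.40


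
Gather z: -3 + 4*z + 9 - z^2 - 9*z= -z^2 - 5*z + 6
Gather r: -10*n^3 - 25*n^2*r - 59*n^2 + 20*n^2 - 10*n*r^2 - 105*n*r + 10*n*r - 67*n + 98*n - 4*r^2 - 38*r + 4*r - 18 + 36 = -10*n^3 - 39*n^2 + 31*n + r^2*(-10*n - 4) + r*(-25*n^2 - 95*n - 34) + 18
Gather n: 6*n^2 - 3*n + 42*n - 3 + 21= 6*n^2 + 39*n + 18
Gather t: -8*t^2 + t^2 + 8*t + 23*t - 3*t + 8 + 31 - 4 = -7*t^2 + 28*t + 35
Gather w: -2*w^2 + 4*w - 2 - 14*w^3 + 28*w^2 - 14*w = -14*w^3 + 26*w^2 - 10*w - 2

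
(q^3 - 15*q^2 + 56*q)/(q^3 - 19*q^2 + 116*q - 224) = q/(q - 4)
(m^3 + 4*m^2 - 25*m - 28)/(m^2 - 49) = (m^2 - 3*m - 4)/(m - 7)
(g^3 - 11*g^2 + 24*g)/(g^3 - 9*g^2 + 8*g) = (g - 3)/(g - 1)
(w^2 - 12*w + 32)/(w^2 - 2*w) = (w^2 - 12*w + 32)/(w*(w - 2))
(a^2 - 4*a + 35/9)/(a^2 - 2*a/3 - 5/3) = (a - 7/3)/(a + 1)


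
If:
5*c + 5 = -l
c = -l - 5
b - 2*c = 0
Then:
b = 0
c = 0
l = -5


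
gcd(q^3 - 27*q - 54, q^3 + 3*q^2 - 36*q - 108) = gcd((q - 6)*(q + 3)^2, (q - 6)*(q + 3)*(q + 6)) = q^2 - 3*q - 18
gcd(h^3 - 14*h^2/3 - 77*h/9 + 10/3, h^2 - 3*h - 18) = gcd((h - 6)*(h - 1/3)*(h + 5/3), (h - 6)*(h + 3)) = h - 6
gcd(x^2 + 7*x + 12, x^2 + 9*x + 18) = x + 3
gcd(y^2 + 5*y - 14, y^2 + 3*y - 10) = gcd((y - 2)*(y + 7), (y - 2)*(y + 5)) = y - 2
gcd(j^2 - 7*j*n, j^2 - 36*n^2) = 1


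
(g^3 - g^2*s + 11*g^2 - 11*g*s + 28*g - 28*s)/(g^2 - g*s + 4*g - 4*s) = g + 7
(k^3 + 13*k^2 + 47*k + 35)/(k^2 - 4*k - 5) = (k^2 + 12*k + 35)/(k - 5)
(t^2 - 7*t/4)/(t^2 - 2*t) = (t - 7/4)/(t - 2)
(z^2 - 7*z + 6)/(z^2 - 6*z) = (z - 1)/z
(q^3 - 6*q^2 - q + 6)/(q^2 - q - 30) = (q^2 - 1)/(q + 5)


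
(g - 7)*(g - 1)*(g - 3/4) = g^3 - 35*g^2/4 + 13*g - 21/4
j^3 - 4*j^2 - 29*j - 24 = (j - 8)*(j + 1)*(j + 3)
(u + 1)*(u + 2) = u^2 + 3*u + 2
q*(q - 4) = q^2 - 4*q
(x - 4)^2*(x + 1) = x^3 - 7*x^2 + 8*x + 16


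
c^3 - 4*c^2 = c^2*(c - 4)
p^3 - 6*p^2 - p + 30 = (p - 5)*(p - 3)*(p + 2)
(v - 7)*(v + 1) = v^2 - 6*v - 7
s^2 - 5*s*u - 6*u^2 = (s - 6*u)*(s + u)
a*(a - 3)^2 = a^3 - 6*a^2 + 9*a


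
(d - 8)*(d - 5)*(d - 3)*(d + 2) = d^4 - 14*d^3 + 47*d^2 + 38*d - 240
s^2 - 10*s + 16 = (s - 8)*(s - 2)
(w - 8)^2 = w^2 - 16*w + 64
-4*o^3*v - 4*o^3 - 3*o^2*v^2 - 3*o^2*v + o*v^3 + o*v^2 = (-4*o + v)*(o + v)*(o*v + o)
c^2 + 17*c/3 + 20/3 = (c + 5/3)*(c + 4)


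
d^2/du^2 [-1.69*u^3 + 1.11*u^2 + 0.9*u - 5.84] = 2.22 - 10.14*u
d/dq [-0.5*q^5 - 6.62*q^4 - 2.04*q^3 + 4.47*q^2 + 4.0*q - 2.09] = -2.5*q^4 - 26.48*q^3 - 6.12*q^2 + 8.94*q + 4.0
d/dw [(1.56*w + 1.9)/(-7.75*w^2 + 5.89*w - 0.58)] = (12.09*w^2 + 29.45*w - 12.0958)/(60.0625*w^4 - 91.295*w^3 + 43.6821*w^2 - 6.8324*w + 0.3364)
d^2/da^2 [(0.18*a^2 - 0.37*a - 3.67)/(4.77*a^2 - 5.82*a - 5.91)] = (-6.843042*a^3 - 470.572902*a^2 + 548.722674*a - 417.51585)/(108.531333*a^6 - 397.265634*a^5 + 81.3051270000001*a^4 + 787.281876*a^3 - 100.736541*a^2 - 609.844626*a - 206.425071)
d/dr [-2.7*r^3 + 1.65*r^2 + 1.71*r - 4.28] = -8.1*r^2 + 3.3*r + 1.71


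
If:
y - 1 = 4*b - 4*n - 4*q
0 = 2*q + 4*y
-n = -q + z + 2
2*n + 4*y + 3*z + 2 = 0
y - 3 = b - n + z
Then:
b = -118/11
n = -82/11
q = -38/11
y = 19/11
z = 2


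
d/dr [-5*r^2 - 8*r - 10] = -10*r - 8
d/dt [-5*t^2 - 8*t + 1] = -10*t - 8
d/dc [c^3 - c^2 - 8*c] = 3*c^2 - 2*c - 8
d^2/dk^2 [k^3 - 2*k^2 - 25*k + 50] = 6*k - 4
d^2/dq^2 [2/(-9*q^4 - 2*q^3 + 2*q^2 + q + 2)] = 4*(2*(27*q^2 + 3*q - 1)*(-9*q^4 - 2*q^3 + 2*q^2 + q + 2) + (36*q^3 + 6*q^2 - 4*q - 1)^2)/(-9*q^4 - 2*q^3 + 2*q^2 + q + 2)^3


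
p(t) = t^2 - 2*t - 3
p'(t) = 2*t - 2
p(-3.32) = 14.66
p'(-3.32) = -8.64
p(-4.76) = 29.18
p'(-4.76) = -11.52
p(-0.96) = -0.16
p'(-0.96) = -3.92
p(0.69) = -3.90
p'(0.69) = -0.62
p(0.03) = -3.06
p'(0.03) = -1.94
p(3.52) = 2.35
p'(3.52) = 5.04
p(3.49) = 2.20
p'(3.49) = 4.98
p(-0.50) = -1.75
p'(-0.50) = -3.00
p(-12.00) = 165.00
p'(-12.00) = -26.00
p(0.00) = -3.00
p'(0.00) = -2.00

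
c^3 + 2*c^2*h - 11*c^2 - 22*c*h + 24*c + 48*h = (c - 8)*(c - 3)*(c + 2*h)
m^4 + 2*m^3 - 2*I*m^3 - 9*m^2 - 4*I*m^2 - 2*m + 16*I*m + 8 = (m - 2)*(m + 4)*(m - I)^2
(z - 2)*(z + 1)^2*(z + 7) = z^4 + 7*z^3 - 3*z^2 - 23*z - 14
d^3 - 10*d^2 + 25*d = d*(d - 5)^2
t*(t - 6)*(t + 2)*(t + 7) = t^4 + 3*t^3 - 40*t^2 - 84*t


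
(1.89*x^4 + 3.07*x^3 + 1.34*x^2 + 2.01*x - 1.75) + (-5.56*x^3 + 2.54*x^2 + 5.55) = 1.89*x^4 - 2.49*x^3 + 3.88*x^2 + 2.01*x + 3.8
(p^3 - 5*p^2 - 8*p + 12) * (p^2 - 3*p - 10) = p^5 - 8*p^4 - 3*p^3 + 86*p^2 + 44*p - 120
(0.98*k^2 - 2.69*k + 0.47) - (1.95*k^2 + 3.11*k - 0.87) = -0.97*k^2 - 5.8*k + 1.34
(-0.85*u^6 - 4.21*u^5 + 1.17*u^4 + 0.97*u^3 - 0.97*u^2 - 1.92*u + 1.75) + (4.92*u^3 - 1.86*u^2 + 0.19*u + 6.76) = -0.85*u^6 - 4.21*u^5 + 1.17*u^4 + 5.89*u^3 - 2.83*u^2 - 1.73*u + 8.51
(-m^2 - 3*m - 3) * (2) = -2*m^2 - 6*m - 6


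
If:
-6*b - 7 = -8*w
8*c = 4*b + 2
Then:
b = 4*w/3 - 7/6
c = 2*w/3 - 1/3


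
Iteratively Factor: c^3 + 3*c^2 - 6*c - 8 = (c - 2)*(c^2 + 5*c + 4) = (c - 2)*(c + 1)*(c + 4)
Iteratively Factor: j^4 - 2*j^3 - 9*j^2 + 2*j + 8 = (j - 4)*(j^3 + 2*j^2 - j - 2) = (j - 4)*(j + 2)*(j^2 - 1) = (j - 4)*(j + 1)*(j + 2)*(j - 1)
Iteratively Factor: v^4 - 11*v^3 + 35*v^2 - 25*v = (v - 5)*(v^3 - 6*v^2 + 5*v) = (v - 5)*(v - 1)*(v^2 - 5*v) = (v - 5)^2*(v - 1)*(v)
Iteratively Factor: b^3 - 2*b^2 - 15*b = (b - 5)*(b^2 + 3*b) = (b - 5)*(b + 3)*(b)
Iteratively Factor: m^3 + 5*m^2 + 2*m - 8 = (m - 1)*(m^2 + 6*m + 8) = (m - 1)*(m + 4)*(m + 2)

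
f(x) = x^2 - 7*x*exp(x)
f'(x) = -7*x*exp(x) + 2*x - 7*exp(x)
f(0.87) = -13.78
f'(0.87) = -29.50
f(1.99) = -97.95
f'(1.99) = -149.13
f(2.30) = -155.29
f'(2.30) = -225.80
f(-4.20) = 18.08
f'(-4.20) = -8.06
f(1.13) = -23.21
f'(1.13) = -43.90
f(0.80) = -11.82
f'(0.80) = -26.44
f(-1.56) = 4.73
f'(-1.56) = -2.30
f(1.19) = -25.97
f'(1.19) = -48.01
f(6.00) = -16908.01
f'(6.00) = -19756.01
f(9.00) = -510413.29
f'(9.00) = -567197.87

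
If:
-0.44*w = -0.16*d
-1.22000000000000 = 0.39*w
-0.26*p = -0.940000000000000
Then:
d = -8.60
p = 3.62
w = -3.13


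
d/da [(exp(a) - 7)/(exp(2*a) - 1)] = (-2*(exp(a) - 7)*exp(a) + exp(2*a) - 1)*exp(a)/(1 - exp(2*a))^2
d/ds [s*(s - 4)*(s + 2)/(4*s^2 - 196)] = (s^4 - 139*s^2 + 196*s + 392)/(4*(s^4 - 98*s^2 + 2401))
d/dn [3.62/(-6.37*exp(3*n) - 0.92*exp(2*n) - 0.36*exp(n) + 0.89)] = (69.1782*exp(2*n) + 6.6608*exp(n) + 1.3032)*exp(n)/(6.37*exp(3*n) + 0.92*exp(2*n) + 0.36*exp(n) - 0.89)^2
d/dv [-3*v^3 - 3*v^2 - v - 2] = -9*v^2 - 6*v - 1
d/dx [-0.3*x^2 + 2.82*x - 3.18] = 2.82 - 0.6*x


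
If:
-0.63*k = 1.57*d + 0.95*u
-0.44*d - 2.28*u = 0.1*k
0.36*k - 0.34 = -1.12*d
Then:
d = 1.25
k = -2.95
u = -0.11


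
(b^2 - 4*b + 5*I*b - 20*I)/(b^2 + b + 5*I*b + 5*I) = (b - 4)/(b + 1)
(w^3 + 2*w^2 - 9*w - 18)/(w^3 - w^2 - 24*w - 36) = (w - 3)/(w - 6)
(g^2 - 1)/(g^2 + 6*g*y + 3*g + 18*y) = (g^2 - 1)/(g^2 + 6*g*y + 3*g + 18*y)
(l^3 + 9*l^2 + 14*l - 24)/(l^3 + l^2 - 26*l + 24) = (l + 4)/(l - 4)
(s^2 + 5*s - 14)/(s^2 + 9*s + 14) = (s - 2)/(s + 2)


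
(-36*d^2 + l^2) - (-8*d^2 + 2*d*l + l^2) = -28*d^2 - 2*d*l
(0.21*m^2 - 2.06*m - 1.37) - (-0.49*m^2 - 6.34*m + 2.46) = 0.7*m^2 + 4.28*m - 3.83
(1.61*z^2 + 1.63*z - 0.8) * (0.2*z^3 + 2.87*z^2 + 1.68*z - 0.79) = 0.322*z^5 + 4.9467*z^4 + 7.2229*z^3 - 0.829500000000001*z^2 - 2.6317*z + 0.632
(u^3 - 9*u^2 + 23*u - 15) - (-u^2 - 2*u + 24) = u^3 - 8*u^2 + 25*u - 39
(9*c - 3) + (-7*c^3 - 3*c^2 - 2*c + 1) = -7*c^3 - 3*c^2 + 7*c - 2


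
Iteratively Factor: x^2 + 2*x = (x)*(x + 2)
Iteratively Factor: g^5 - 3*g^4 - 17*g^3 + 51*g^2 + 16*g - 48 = (g - 1)*(g^4 - 2*g^3 - 19*g^2 + 32*g + 48) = (g - 1)*(g + 1)*(g^3 - 3*g^2 - 16*g + 48) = (g - 4)*(g - 1)*(g + 1)*(g^2 + g - 12) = (g - 4)*(g - 1)*(g + 1)*(g + 4)*(g - 3)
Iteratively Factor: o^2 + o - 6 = (o - 2)*(o + 3)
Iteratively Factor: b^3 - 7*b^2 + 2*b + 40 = (b - 4)*(b^2 - 3*b - 10) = (b - 4)*(b + 2)*(b - 5)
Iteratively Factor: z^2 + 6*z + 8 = (z + 4)*(z + 2)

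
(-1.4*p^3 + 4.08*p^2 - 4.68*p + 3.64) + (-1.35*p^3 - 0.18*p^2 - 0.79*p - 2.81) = -2.75*p^3 + 3.9*p^2 - 5.47*p + 0.83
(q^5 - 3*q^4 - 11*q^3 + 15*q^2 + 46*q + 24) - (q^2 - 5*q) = q^5 - 3*q^4 - 11*q^3 + 14*q^2 + 51*q + 24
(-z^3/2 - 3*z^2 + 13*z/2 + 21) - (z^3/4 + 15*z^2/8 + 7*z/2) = -3*z^3/4 - 39*z^2/8 + 3*z + 21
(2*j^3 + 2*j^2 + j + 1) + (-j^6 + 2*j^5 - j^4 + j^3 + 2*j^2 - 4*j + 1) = -j^6 + 2*j^5 - j^4 + 3*j^3 + 4*j^2 - 3*j + 2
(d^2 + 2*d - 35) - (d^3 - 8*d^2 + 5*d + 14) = -d^3 + 9*d^2 - 3*d - 49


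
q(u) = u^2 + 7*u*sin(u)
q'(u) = 7*u*cos(u) + 2*u + 7*sin(u)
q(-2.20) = 17.29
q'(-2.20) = -1.00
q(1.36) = 11.16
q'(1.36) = 11.56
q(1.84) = 15.80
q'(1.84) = 7.00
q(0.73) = 3.94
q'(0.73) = 9.94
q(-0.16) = 0.20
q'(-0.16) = -2.54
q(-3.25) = 8.10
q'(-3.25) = 16.87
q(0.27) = 0.58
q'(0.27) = 4.23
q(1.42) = 11.84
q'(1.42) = 11.25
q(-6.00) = 24.26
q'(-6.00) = -50.37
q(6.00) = 24.26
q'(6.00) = 50.37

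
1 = 1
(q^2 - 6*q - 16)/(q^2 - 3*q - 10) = (q - 8)/(q - 5)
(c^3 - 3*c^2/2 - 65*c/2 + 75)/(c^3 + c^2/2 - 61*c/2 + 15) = (2*c - 5)/(2*c - 1)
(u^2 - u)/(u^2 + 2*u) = (u - 1)/(u + 2)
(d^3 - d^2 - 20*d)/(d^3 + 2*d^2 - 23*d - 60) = d/(d + 3)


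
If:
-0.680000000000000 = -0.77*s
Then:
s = 0.88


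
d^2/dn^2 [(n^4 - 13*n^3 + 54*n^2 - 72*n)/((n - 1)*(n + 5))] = 2*(n^6 + 12*n^5 + 33*n^4 - 721*n^3 + 1740*n^2 - 2055*n - 90)/(n^6 + 12*n^5 + 33*n^4 - 56*n^3 - 165*n^2 + 300*n - 125)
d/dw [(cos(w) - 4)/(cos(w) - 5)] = sin(w)/(cos(w) - 5)^2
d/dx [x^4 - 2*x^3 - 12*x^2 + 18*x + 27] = 4*x^3 - 6*x^2 - 24*x + 18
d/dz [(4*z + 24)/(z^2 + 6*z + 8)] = 4*(z^2 + 6*z - 2*(z + 3)*(z + 6) + 8)/(z^2 + 6*z + 8)^2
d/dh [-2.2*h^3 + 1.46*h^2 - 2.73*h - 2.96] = -6.6*h^2 + 2.92*h - 2.73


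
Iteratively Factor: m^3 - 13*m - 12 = (m + 1)*(m^2 - m - 12) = (m + 1)*(m + 3)*(m - 4)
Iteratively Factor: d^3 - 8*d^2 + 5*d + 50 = (d + 2)*(d^2 - 10*d + 25) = (d - 5)*(d + 2)*(d - 5)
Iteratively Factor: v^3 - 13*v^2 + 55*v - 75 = (v - 5)*(v^2 - 8*v + 15) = (v - 5)^2*(v - 3)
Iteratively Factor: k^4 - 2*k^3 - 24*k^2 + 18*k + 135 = (k + 3)*(k^3 - 5*k^2 - 9*k + 45) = (k + 3)^2*(k^2 - 8*k + 15) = (k - 5)*(k + 3)^2*(k - 3)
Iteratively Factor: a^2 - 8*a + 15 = (a - 5)*(a - 3)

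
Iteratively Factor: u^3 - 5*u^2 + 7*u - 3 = (u - 1)*(u^2 - 4*u + 3) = (u - 1)^2*(u - 3)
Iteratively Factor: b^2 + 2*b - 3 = (b - 1)*(b + 3)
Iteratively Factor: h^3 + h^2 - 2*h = (h + 2)*(h^2 - h) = h*(h + 2)*(h - 1)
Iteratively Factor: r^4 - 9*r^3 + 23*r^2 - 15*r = (r - 3)*(r^3 - 6*r^2 + 5*r) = r*(r - 3)*(r^2 - 6*r + 5) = r*(r - 5)*(r - 3)*(r - 1)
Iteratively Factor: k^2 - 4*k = (k - 4)*(k)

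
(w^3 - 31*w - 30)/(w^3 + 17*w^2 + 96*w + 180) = (w^2 - 5*w - 6)/(w^2 + 12*w + 36)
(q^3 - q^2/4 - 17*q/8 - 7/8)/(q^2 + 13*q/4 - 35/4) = (2*q^2 + 3*q + 1)/(2*(q + 5))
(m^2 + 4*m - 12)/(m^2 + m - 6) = (m + 6)/(m + 3)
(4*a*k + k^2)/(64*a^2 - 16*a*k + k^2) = k*(4*a + k)/(64*a^2 - 16*a*k + k^2)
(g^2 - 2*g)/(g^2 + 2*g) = (g - 2)/(g + 2)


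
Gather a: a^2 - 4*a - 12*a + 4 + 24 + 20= a^2 - 16*a + 48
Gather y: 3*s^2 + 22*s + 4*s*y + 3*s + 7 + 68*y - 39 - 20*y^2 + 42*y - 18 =3*s^2 + 25*s - 20*y^2 + y*(4*s + 110) - 50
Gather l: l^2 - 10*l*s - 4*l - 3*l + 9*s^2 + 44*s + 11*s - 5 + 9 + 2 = l^2 + l*(-10*s - 7) + 9*s^2 + 55*s + 6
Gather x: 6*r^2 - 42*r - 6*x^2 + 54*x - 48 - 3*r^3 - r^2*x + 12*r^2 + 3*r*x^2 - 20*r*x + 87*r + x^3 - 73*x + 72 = -3*r^3 + 18*r^2 + 45*r + x^3 + x^2*(3*r - 6) + x*(-r^2 - 20*r - 19) + 24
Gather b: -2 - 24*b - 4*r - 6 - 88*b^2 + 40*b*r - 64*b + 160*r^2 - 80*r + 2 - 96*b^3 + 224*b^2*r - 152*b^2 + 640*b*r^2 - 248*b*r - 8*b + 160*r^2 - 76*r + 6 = -96*b^3 + b^2*(224*r - 240) + b*(640*r^2 - 208*r - 96) + 320*r^2 - 160*r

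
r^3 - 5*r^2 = r^2*(r - 5)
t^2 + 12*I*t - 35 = (t + 5*I)*(t + 7*I)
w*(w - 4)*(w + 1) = w^3 - 3*w^2 - 4*w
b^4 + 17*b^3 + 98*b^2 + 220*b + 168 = (b + 2)^2*(b + 6)*(b + 7)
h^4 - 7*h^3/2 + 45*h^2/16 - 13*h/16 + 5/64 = (h - 5/2)*(h - 1/2)*(h - 1/4)^2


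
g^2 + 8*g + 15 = (g + 3)*(g + 5)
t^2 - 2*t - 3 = (t - 3)*(t + 1)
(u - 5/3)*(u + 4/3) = u^2 - u/3 - 20/9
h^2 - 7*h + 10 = (h - 5)*(h - 2)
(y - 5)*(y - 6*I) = y^2 - 5*y - 6*I*y + 30*I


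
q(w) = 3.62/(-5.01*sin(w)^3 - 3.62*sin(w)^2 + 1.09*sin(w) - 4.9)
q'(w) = 3.62*(15.03*sin(w)^2*cos(w) + 7.24*sin(w)*cos(w) - 1.09*cos(w))/(-5.01*sin(w)^3 - 3.62*sin(w)^2 + 1.09*sin(w) - 4.9)^2 = (54.4086*sin(w)^2 + 26.2088*sin(w) - 3.9458)*cos(w)/(5.01*sin(w)^3 + 3.62*sin(w)^2 - 1.09*sin(w) + 4.9)^2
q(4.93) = -0.76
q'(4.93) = 0.21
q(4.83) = -0.78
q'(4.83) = 0.13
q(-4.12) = -0.39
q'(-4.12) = -0.35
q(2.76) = -0.69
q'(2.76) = -0.45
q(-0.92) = -0.65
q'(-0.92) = 0.19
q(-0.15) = -0.71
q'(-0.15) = -0.25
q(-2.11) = -0.68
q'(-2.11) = -0.25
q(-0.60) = -0.63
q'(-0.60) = -0.03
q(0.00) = -0.74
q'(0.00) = -0.16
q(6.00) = -0.67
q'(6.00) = -0.23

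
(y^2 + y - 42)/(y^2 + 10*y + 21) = (y - 6)/(y + 3)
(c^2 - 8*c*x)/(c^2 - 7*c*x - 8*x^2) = c/(c + x)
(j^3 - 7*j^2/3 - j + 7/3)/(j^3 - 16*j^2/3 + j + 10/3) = (3*j^2 - 4*j - 7)/(3*j^2 - 13*j - 10)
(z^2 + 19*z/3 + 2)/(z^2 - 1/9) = 3*(z + 6)/(3*z - 1)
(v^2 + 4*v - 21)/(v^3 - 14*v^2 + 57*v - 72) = (v + 7)/(v^2 - 11*v + 24)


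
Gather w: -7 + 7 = 0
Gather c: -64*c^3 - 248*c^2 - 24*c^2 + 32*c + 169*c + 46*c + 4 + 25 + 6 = -64*c^3 - 272*c^2 + 247*c + 35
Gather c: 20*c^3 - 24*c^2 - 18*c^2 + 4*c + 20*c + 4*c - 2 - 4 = 20*c^3 - 42*c^2 + 28*c - 6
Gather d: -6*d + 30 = 30 - 6*d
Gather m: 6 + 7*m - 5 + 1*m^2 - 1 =m^2 + 7*m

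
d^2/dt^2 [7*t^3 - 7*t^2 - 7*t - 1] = 42*t - 14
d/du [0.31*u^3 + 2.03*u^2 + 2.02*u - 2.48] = 0.93*u^2 + 4.06*u + 2.02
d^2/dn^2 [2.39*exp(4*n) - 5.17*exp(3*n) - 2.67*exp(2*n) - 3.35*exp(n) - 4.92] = (38.24*exp(3*n) - 46.53*exp(2*n) - 10.68*exp(n) - 3.35)*exp(n)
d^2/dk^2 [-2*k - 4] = 0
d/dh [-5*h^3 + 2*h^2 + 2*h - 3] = -15*h^2 + 4*h + 2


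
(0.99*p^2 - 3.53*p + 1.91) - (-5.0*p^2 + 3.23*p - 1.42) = 5.99*p^2 - 6.76*p + 3.33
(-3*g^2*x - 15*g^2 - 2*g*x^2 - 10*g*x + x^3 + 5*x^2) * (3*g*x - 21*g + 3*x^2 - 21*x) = -9*g^3*x^2 + 18*g^3*x + 315*g^3 - 15*g^2*x^3 + 30*g^2*x^2 + 525*g^2*x - 3*g*x^4 + 6*g*x^3 + 105*g*x^2 + 3*x^5 - 6*x^4 - 105*x^3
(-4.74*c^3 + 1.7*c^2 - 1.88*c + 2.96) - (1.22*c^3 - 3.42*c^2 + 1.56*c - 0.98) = -5.96*c^3 + 5.12*c^2 - 3.44*c + 3.94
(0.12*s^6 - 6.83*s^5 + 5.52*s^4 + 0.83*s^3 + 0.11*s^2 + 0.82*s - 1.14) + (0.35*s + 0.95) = 0.12*s^6 - 6.83*s^5 + 5.52*s^4 + 0.83*s^3 + 0.11*s^2 + 1.17*s - 0.19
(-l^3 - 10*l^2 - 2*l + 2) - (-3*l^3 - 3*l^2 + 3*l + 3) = 2*l^3 - 7*l^2 - 5*l - 1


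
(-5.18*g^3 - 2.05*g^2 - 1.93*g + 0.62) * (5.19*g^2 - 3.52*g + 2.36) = -26.8842*g^5 + 7.5941*g^4 - 15.0255*g^3 + 5.1734*g^2 - 6.7372*g + 1.4632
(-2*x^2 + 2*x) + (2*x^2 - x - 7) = x - 7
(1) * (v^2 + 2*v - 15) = v^2 + 2*v - 15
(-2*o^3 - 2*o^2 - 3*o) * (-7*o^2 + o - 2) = 14*o^5 + 12*o^4 + 23*o^3 + o^2 + 6*o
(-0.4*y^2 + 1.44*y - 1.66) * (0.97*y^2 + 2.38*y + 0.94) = -0.388*y^4 + 0.4448*y^3 + 1.441*y^2 - 2.5972*y - 1.5604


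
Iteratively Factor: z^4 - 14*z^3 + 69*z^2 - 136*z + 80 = (z - 4)*(z^3 - 10*z^2 + 29*z - 20) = (z - 4)*(z - 1)*(z^2 - 9*z + 20) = (z - 4)^2*(z - 1)*(z - 5)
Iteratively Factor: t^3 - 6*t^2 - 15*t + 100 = (t - 5)*(t^2 - t - 20) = (t - 5)^2*(t + 4)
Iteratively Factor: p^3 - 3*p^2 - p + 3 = (p - 3)*(p^2 - 1) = (p - 3)*(p + 1)*(p - 1)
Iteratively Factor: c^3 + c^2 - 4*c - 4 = (c + 1)*(c^2 - 4) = (c - 2)*(c + 1)*(c + 2)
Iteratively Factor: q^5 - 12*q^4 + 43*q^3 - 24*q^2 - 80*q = (q)*(q^4 - 12*q^3 + 43*q^2 - 24*q - 80) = q*(q - 4)*(q^3 - 8*q^2 + 11*q + 20) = q*(q - 5)*(q - 4)*(q^2 - 3*q - 4) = q*(q - 5)*(q - 4)^2*(q + 1)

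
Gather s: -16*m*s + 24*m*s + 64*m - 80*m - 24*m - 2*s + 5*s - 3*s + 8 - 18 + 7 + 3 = 8*m*s - 40*m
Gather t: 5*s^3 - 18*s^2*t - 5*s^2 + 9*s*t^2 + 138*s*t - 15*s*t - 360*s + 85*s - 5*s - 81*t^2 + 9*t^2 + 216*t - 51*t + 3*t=5*s^3 - 5*s^2 - 280*s + t^2*(9*s - 72) + t*(-18*s^2 + 123*s + 168)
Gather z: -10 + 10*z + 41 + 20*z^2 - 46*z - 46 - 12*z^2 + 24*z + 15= 8*z^2 - 12*z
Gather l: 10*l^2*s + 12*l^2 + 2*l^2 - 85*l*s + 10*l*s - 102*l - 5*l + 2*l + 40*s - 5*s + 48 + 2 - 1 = l^2*(10*s + 14) + l*(-75*s - 105) + 35*s + 49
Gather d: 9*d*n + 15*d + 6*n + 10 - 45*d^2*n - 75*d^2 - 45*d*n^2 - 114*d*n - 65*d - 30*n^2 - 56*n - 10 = d^2*(-45*n - 75) + d*(-45*n^2 - 105*n - 50) - 30*n^2 - 50*n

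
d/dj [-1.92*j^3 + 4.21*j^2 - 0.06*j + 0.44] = -5.76*j^2 + 8.42*j - 0.06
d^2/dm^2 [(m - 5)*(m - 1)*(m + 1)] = 6*m - 10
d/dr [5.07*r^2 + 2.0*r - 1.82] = 10.14*r + 2.0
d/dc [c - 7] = 1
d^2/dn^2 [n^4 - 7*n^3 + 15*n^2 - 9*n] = 12*n^2 - 42*n + 30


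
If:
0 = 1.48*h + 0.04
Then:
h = -0.03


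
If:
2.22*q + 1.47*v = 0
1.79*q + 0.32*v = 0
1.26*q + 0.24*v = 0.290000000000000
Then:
No Solution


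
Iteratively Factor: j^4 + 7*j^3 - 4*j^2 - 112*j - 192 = (j + 4)*(j^3 + 3*j^2 - 16*j - 48) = (j - 4)*(j + 4)*(j^2 + 7*j + 12) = (j - 4)*(j + 4)^2*(j + 3)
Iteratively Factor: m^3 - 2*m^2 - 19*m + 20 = (m - 1)*(m^2 - m - 20) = (m - 1)*(m + 4)*(m - 5)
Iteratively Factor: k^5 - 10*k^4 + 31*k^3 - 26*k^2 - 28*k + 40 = (k + 1)*(k^4 - 11*k^3 + 42*k^2 - 68*k + 40) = (k - 5)*(k + 1)*(k^3 - 6*k^2 + 12*k - 8) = (k - 5)*(k - 2)*(k + 1)*(k^2 - 4*k + 4) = (k - 5)*(k - 2)^2*(k + 1)*(k - 2)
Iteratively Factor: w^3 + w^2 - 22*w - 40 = (w + 2)*(w^2 - w - 20) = (w - 5)*(w + 2)*(w + 4)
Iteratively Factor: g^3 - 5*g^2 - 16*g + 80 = (g - 5)*(g^2 - 16) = (g - 5)*(g - 4)*(g + 4)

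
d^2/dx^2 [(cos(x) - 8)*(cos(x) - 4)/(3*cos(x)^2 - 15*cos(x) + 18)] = (-69*(1 - cos(x)^2)^2 + 7*cos(x)^5 + 124*cos(x)^3 + 202*cos(x)^2 - 1056*cos(x) + 637)/(3*(cos(x) - 3)^3*(cos(x) - 2)^3)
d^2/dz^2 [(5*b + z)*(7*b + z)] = 2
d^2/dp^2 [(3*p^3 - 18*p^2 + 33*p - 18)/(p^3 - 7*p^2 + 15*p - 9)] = 6/(p^3 - 9*p^2 + 27*p - 27)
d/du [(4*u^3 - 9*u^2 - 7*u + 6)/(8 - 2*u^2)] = (-4*u^4 + 41*u^2 - 60*u - 28)/(2*(u^4 - 8*u^2 + 16))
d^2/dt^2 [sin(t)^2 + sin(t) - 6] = -sin(t) + 2*cos(2*t)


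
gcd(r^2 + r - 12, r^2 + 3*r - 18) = r - 3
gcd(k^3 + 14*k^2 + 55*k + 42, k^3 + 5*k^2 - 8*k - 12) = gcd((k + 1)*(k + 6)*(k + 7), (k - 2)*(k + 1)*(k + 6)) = k^2 + 7*k + 6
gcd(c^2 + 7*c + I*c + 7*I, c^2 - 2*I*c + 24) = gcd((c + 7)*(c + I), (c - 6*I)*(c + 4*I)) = 1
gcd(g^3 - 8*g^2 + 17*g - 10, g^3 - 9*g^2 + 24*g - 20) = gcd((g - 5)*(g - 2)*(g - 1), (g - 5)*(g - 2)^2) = g^2 - 7*g + 10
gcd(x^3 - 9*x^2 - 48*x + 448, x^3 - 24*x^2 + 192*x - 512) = x^2 - 16*x + 64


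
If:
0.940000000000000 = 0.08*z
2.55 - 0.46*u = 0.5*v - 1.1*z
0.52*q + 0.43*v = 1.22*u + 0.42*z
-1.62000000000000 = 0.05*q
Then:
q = -32.40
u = -5.25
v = 35.78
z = 11.75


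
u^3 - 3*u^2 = u^2*(u - 3)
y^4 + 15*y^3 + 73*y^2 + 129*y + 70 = (y + 1)*(y + 2)*(y + 5)*(y + 7)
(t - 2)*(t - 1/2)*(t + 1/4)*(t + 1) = t^4 - 5*t^3/4 - 15*t^2/8 + 5*t/8 + 1/4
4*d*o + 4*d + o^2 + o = (4*d + o)*(o + 1)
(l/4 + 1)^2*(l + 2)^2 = l^4/16 + 3*l^3/4 + 13*l^2/4 + 6*l + 4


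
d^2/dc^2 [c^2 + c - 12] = 2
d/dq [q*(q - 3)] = 2*q - 3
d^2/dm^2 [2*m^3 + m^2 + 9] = 12*m + 2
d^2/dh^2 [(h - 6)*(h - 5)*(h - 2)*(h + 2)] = 12*h^2 - 66*h + 52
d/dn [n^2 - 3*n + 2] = 2*n - 3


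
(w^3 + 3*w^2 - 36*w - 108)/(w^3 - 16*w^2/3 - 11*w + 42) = 3*(w + 6)/(3*w - 7)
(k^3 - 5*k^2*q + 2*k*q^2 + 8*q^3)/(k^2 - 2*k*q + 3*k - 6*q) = (k^2 - 3*k*q - 4*q^2)/(k + 3)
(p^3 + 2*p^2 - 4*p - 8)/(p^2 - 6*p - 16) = (p^2 - 4)/(p - 8)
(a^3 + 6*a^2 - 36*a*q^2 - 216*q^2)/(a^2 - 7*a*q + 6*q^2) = (-a^2 - 6*a*q - 6*a - 36*q)/(-a + q)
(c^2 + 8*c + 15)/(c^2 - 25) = (c + 3)/(c - 5)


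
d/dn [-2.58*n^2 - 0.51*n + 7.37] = -5.16*n - 0.51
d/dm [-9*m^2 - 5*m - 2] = -18*m - 5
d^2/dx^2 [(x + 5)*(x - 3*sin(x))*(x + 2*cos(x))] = 3*x^2*sin(x) - 2*x^2*cos(x) + 7*x*sin(x) + 12*x*sin(2*x) - 22*x*cos(x) + 6*x + 60*sin(2*x) - 26*sqrt(2)*sin(x + pi/4) - 12*cos(2*x) + 10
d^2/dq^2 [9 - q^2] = -2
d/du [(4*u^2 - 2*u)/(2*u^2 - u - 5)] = 10*(1 - 4*u)/(4*u^4 - 4*u^3 - 19*u^2 + 10*u + 25)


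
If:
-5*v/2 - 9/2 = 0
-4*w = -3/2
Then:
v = -9/5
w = 3/8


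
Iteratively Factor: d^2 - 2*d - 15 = (d + 3)*(d - 5)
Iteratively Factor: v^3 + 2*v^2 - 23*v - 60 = (v + 4)*(v^2 - 2*v - 15) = (v + 3)*(v + 4)*(v - 5)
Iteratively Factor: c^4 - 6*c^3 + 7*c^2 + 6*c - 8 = (c - 2)*(c^3 - 4*c^2 - c + 4) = (c - 4)*(c - 2)*(c^2 - 1) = (c - 4)*(c - 2)*(c + 1)*(c - 1)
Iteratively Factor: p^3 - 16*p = (p - 4)*(p^2 + 4*p) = (p - 4)*(p + 4)*(p)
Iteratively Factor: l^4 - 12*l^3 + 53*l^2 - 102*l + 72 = (l - 3)*(l^3 - 9*l^2 + 26*l - 24) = (l - 3)^2*(l^2 - 6*l + 8) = (l - 4)*(l - 3)^2*(l - 2)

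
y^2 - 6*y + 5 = (y - 5)*(y - 1)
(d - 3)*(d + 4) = d^2 + d - 12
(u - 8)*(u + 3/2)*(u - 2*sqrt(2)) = u^3 - 13*u^2/2 - 2*sqrt(2)*u^2 - 12*u + 13*sqrt(2)*u + 24*sqrt(2)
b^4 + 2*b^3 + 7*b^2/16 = b^2*(b + 1/4)*(b + 7/4)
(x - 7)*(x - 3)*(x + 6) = x^3 - 4*x^2 - 39*x + 126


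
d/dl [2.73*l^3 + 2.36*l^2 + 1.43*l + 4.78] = 8.19*l^2 + 4.72*l + 1.43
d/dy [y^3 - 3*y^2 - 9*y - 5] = 3*y^2 - 6*y - 9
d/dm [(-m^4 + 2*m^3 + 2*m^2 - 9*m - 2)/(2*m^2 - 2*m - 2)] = (-2*m^5 + 5*m^4 + m^2 + 7)/(2*(m^4 - 2*m^3 - m^2 + 2*m + 1))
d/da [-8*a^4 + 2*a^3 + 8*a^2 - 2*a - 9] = -32*a^3 + 6*a^2 + 16*a - 2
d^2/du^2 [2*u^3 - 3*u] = 12*u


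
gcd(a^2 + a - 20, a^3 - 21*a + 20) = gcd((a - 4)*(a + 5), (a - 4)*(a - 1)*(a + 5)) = a^2 + a - 20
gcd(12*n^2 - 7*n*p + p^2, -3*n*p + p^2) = -3*n + p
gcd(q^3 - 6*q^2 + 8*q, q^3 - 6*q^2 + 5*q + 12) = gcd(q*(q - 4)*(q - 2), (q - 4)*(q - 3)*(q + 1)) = q - 4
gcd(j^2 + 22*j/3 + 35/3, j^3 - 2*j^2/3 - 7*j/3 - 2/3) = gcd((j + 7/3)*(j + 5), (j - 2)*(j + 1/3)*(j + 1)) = 1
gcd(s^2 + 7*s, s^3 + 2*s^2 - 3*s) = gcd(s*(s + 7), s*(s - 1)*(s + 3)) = s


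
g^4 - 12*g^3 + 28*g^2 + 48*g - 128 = (g - 8)*(g - 4)*(g - 2)*(g + 2)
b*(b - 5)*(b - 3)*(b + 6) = b^4 - 2*b^3 - 33*b^2 + 90*b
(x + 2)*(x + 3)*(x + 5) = x^3 + 10*x^2 + 31*x + 30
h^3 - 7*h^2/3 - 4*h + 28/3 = (h - 7/3)*(h - 2)*(h + 2)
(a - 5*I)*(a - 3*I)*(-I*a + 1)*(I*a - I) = a^4 - a^3 - 7*I*a^3 - 7*a^2 + 7*I*a^2 + 7*a - 15*I*a + 15*I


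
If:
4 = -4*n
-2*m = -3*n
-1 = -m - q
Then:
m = -3/2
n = -1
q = 5/2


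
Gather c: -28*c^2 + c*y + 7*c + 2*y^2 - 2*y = -28*c^2 + c*(y + 7) + 2*y^2 - 2*y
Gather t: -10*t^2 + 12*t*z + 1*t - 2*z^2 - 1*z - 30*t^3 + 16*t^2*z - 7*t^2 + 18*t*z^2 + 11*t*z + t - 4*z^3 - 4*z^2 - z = -30*t^3 + t^2*(16*z - 17) + t*(18*z^2 + 23*z + 2) - 4*z^3 - 6*z^2 - 2*z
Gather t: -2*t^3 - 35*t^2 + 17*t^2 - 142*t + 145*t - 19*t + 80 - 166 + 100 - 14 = -2*t^3 - 18*t^2 - 16*t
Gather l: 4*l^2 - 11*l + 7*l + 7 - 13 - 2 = 4*l^2 - 4*l - 8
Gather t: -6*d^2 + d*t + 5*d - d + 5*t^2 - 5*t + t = -6*d^2 + 4*d + 5*t^2 + t*(d - 4)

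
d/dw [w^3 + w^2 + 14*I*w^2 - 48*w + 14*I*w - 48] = 3*w^2 + w*(2 + 28*I) - 48 + 14*I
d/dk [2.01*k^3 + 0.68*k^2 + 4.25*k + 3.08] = 6.03*k^2 + 1.36*k + 4.25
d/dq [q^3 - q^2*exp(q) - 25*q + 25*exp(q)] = -q^2*exp(q) + 3*q^2 - 2*q*exp(q) + 25*exp(q) - 25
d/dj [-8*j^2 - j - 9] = -16*j - 1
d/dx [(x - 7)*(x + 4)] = 2*x - 3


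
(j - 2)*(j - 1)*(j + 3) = j^3 - 7*j + 6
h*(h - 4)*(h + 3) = h^3 - h^2 - 12*h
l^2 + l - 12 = (l - 3)*(l + 4)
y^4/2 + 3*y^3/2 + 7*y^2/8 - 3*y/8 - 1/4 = (y/2 + 1)*(y - 1/2)*(y + 1/2)*(y + 1)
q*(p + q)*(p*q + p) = p^2*q^2 + p^2*q + p*q^3 + p*q^2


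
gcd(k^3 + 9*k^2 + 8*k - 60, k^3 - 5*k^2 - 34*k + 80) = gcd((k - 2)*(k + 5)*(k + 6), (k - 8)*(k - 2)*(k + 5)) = k^2 + 3*k - 10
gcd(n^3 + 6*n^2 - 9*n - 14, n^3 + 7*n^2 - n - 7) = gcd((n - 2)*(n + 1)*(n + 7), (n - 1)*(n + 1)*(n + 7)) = n^2 + 8*n + 7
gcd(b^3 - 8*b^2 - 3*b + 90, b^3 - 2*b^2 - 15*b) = b^2 - 2*b - 15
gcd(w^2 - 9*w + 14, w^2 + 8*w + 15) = 1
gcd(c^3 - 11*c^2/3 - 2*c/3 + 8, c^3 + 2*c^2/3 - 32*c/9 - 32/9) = c^2 - 2*c/3 - 8/3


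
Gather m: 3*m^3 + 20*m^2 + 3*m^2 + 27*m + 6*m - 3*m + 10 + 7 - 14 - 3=3*m^3 + 23*m^2 + 30*m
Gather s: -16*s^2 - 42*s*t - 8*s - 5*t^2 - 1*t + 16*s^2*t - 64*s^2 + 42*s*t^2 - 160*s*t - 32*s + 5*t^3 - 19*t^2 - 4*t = s^2*(16*t - 80) + s*(42*t^2 - 202*t - 40) + 5*t^3 - 24*t^2 - 5*t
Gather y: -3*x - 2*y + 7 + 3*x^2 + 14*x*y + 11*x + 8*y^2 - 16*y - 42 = 3*x^2 + 8*x + 8*y^2 + y*(14*x - 18) - 35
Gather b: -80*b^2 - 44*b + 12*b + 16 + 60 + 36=-80*b^2 - 32*b + 112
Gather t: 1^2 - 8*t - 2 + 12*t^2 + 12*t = 12*t^2 + 4*t - 1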